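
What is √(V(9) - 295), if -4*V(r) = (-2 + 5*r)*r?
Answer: I*√1567/2 ≈ 19.793*I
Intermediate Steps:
V(r) = -r*(-2 + 5*r)/4 (V(r) = -(-2 + 5*r)*r/4 = -r*(-2 + 5*r)/4)
√(V(9) - 295) = √((¼)*9*(2 - 5*9) - 295) = √((¼)*9*(2 - 45) - 295) = √((¼)*9*(-43) - 295) = √(-387/4 - 295) = √(-1567/4) = I*√1567/2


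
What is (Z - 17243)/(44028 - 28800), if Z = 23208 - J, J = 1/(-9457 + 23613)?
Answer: 84440539/215567568 ≈ 0.39171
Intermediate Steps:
J = 1/14156 ≈ 7.0641e-5
Z = 328532447/14156 (Z = 23208 - 1*1/14156 = 23208 - 1/14156 = 328532447/14156 ≈ 23208.)
(Z - 17243)/(44028 - 28800) = (328532447/14156 - 17243)/(44028 - 28800) = (84440539/14156)/15228 = (84440539/14156)*(1/15228) = 84440539/215567568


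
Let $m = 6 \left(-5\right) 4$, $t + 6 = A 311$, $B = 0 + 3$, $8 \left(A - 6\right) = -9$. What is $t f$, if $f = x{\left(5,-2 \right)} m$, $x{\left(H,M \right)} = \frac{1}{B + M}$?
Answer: $-181215$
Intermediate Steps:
$A = \frac{39}{8}$ ($A = 6 + \frac{1}{8} \left(-9\right) = 6 - \frac{9}{8} = \frac{39}{8} \approx 4.875$)
$B = 3$
$t = \frac{12081}{8}$ ($t = -6 + \frac{39}{8} \cdot 311 = -6 + \frac{12129}{8} = \frac{12081}{8} \approx 1510.1$)
$x{\left(H,M \right)} = \frac{1}{3 + M}$
$m = -120$ ($m = \left(-30\right) 4 = -120$)
$f = -120$ ($f = \frac{1}{3 - 2} \left(-120\right) = 1^{-1} \left(-120\right) = 1 \left(-120\right) = -120$)
$t f = \frac{12081}{8} \left(-120\right) = -181215$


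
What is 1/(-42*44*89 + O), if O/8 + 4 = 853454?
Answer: 1/6663128 ≈ 1.5008e-7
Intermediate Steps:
O = 6827600 (O = -32 + 8*853454 = -32 + 6827632 = 6827600)
1/(-42*44*89 + O) = 1/(-42*44*89 + 6827600) = 1/(-1848*89 + 6827600) = 1/(-164472 + 6827600) = 1/6663128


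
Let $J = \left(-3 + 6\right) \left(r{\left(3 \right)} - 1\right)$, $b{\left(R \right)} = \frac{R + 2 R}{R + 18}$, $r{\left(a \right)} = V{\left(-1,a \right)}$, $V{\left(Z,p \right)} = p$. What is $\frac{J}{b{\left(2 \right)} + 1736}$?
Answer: $\frac{60}{17363} \approx 0.0034556$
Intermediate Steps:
$r{\left(a \right)} = a$
$b{\left(R \right)} = \frac{3 R}{18 + R}$
$J = 6$ ($J = \left(-3 + 6\right) \left(3 - 1\right) = 3 \cdot 2 = 6$)
$\frac{J}{b{\left(2 \right)} + 1736} = \frac{1}{3 \cdot 2 \frac{1}{18 + 2} + 1736} \cdot 6 = \frac{1}{3 \cdot 2 \cdot \frac{1}{20} + 1736} \cdot 6 = \frac{1}{\frac{3}{10} + 1736} \cdot 6 = \frac{1}{\frac{17363}{10}} \cdot 6 = \frac{10}{17363} \cdot 6 = \frac{60}{17363}$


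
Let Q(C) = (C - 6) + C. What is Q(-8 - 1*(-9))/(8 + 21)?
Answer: -4/29 ≈ -0.13793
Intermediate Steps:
Q(C) = -6 + 2*C (Q(C) = (-6 + C) + C = -6 + 2*C)
Q(-8 - 1*(-9))/(8 + 21) = (-6 + 2*(-8 - 1*(-9)))/(8 + 21) = (-6 + 2*(-8 + 9))/29 = (-6 + 2*1)*(1/29) = (-6 + 2)*(1/29) = -4*1/29 = -4/29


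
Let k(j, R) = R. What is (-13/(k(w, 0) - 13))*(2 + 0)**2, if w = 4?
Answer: 4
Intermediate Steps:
(-13/(k(w, 0) - 13))*(2 + 0)**2 = (-13/(0 - 13))*(2 + 0)**2 = -13/(-13)*2**2 = -13*(-1/13)*4 = 1*4 = 4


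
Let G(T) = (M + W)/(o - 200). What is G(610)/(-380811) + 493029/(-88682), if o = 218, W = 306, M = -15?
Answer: -9711325873/1746780057 ≈ -5.5596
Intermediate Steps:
G(T) = 97/6 (G(T) = (-15 + 306)/(218 - 200) = 291/18 = 291*(1/18) = 97/6)
G(610)/(-380811) + 493029/(-88682) = (97/6)/(-380811) + 493029/(-88682) = (97/6)*(-1/380811) + 493029*(-1/88682) = -97/2284866 - 17001/3058 = -9711325873/1746780057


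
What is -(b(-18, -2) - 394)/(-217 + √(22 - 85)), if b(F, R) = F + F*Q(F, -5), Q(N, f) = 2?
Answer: -868/421 - 12*I*√7/421 ≈ -2.0618 - 0.075413*I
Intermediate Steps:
b(F, R) = 3*F (b(F, R) = F + F*2 = F + 2*F = 3*F)
-(b(-18, -2) - 394)/(-217 + √(22 - 85)) = -(3*(-18) - 394)/(-217 + √(22 - 85)) = -(-54 - 394)/(-217 + √(-63)) = -(-448)/(-217 + 3*I*√7) = 448/(-217 + 3*I*√7)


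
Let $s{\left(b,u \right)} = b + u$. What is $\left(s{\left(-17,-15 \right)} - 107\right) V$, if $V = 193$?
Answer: $-26827$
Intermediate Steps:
$\left(s{\left(-17,-15 \right)} - 107\right) V = \left(\left(-17 - 15\right) - 107\right) 193 = \left(-32 - 107\right) 193 = \left(-139\right) 193 = -26827$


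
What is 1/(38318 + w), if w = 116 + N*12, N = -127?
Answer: 1/36910 ≈ 2.7093e-5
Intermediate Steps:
w = -1408 (w = 116 - 127*12 = 116 - 1524 = -1408)
1/(38318 + w) = 1/(38318 - 1408) = 1/36910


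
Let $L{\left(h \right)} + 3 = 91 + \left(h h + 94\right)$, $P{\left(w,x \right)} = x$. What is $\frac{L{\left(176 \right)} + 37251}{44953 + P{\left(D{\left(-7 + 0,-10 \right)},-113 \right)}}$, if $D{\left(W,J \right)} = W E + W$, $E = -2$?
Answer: $\frac{68409}{44840} \approx 1.5256$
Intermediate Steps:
$D{\left(W,J \right)} = - W$ ($D{\left(W,J \right)} = W \left(-2\right) + W = - 2 W + W = - W$)
$L{\left(h \right)} = 182 + h^{2}$ ($L{\left(h \right)} = -3 + \left(91 + \left(h h + 94\right)\right) = -3 + \left(91 + \left(h^{2} + 94\right)\right) = -3 + \left(91 + \left(94 + h^{2}\right)\right) = -3 + \left(185 + h^{2}\right) = 182 + h^{2}$)
$\frac{L{\left(176 \right)} + 37251}{44953 + P{\left(D{\left(-7 + 0,-10 \right)},-113 \right)}} = \frac{\left(182 + 176^{2}\right) + 37251}{44953 - 113} = \frac{\left(182 + 30976\right) + 37251}{44840} = \left(31158 + 37251\right) \frac{1}{44840} = 68409 \cdot \frac{1}{44840} = \frac{68409}{44840}$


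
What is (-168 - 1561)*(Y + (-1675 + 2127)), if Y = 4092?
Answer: -7856576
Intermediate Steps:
(-168 - 1561)*(Y + (-1675 + 2127)) = (-168 - 1561)*(4092 + (-1675 + 2127)) = -1729*(4092 + 452) = -1729*4544 = -7856576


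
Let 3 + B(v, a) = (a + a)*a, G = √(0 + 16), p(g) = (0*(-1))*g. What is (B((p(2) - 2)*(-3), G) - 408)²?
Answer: 143641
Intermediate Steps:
p(g) = 0 (p(g) = 0*g = 0)
G = 4 (G = √16 = 4)
B(v, a) = -3 + 2*a² (B(v, a) = -3 + (a + a)*a = -3 + (2*a)*a = -3 + 2*a²)
(B((p(2) - 2)*(-3), G) - 408)² = ((-3 + 2*4²) - 408)² = ((-3 + 2*16) - 408)² = ((-3 + 32) - 408)² = (29 - 408)² = (-379)² = 143641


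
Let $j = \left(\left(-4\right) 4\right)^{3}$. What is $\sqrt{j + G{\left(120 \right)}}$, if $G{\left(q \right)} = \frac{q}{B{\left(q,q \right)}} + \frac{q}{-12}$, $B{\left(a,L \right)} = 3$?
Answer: $i \sqrt{4066} \approx 63.765 i$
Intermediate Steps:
$G{\left(q \right)} = \frac{q}{4}$ ($G{\left(q \right)} = \frac{q}{3} + \frac{q}{-12} = q \frac{1}{3} + q \left(- \frac{1}{12}\right) = \frac{q}{3} - \frac{q}{12} = \frac{q}{4}$)
$j = -4096$ ($j = \left(-16\right)^{3} = -4096$)
$\sqrt{j + G{\left(120 \right)}} = \sqrt{-4096 + \frac{1}{4} \cdot 120} = \sqrt{-4096 + 30} = \sqrt{-4066} = i \sqrt{4066}$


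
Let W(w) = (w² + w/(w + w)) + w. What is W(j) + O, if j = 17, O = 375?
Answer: 1363/2 ≈ 681.50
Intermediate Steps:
W(w) = ½ + w + w² (W(w) = (w² + w/((2*w))) + w = (w² + (1/(2*w))*w) + w = (w² + ½) + w = (½ + w²) + w = ½ + w + w²)
W(j) + O = (½ + 17 + 17²) + 375 = (½ + 17 + 289) + 375 = 613/2 + 375 = 1363/2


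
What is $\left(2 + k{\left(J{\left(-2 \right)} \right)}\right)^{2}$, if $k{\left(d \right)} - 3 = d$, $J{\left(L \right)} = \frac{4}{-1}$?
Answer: $1$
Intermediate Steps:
$J{\left(L \right)} = -4$ ($J{\left(L \right)} = 4 \left(-1\right) = -4$)
$k{\left(d \right)} = 3 + d$
$\left(2 + k{\left(J{\left(-2 \right)} \right)}\right)^{2} = \left(2 + \left(3 - 4\right)\right)^{2} = \left(2 - 1\right)^{2} = 1^{2} = 1$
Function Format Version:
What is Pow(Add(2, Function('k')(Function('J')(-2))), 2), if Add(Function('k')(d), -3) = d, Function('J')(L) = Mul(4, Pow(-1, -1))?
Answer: 1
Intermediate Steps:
Function('J')(L) = -4 (Function('J')(L) = Mul(4, -1) = -4)
Function('k')(d) = Add(3, d)
Pow(Add(2, Function('k')(Function('J')(-2))), 2) = Pow(Add(2, Add(3, -4)), 2) = Pow(Add(2, -1), 2) = Pow(1, 2) = 1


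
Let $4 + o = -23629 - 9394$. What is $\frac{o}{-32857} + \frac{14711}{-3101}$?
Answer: $- \frac{380942600}{101889557} \approx -3.7388$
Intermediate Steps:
$o = -33027$ ($o = -4 - 33023 = -33027$)
$\frac{o}{-32857} + \frac{14711}{-3101} = - \frac{33027}{-32857} + \frac{14711}{-3101} = \left(-33027\right) \left(- \frac{1}{32857}\right) + 14711 \left(- \frac{1}{3101}\right) = \frac{33027}{32857} - \frac{14711}{3101} = - \frac{380942600}{101889557}$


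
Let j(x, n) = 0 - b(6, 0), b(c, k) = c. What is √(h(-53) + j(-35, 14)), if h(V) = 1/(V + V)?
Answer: 7*I*√1378/106 ≈ 2.4514*I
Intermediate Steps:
h(V) = 1/(2*V)
j(x, n) = -6 (j(x, n) = 0 - 1*6 = 0 - 6 = -6)
√(h(-53) + j(-35, 14)) = √((½)/(-53) - 6) = √((½)*(-1/53) - 6) = √(-1/106 - 6) = √(-637/106) = 7*I*√1378/106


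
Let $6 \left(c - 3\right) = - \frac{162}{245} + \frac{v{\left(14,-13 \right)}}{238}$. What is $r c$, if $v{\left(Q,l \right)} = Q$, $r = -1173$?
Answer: $- \frac{1666603}{490} \approx -3401.2$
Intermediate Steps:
$c = \frac{72461}{24990}$ ($c = 3 + \frac{- \frac{162}{245} + \frac{14}{238}}{6} = 3 + \frac{\left(-162\right) \frac{1}{245} + 14 \cdot \frac{1}{238}}{6} = 3 + \frac{- \frac{162}{245} + \frac{1}{17}}{6} = 3 + \frac{1}{6} \left(- \frac{2509}{4165}\right) = 3 - \frac{2509}{24990} = \frac{72461}{24990} \approx 2.8996$)
$r c = \left(-1173\right) \frac{72461}{24990} = - \frac{1666603}{490}$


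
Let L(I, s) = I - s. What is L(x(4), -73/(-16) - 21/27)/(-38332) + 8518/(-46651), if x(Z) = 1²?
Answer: -46999017493/257504563008 ≈ -0.18252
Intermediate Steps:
x(Z) = 1
L(x(4), -73/(-16) - 21/27)/(-38332) + 8518/(-46651) = (1 - (-73/(-16) - 21/27))/(-38332) + 8518/(-46651) = (1 - (-73*(-1/16) - 21*1/27))*(-1/38332) + 8518*(-1/46651) = (1 - (73/16 - 7/9))*(-1/38332) - 8518/46651 = (1 - 1*545/144)*(-1/38332) - 8518/46651 = (1 - 545/144)*(-1/38332) - 8518/46651 = -401/144*(-1/38332) - 8518/46651 = 401/5519808 - 8518/46651 = -46999017493/257504563008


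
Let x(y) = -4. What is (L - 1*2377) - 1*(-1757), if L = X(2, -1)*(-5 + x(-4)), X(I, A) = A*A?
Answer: -629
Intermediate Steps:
X(I, A) = A**2
L = -9 (L = (-1)**2*(-5 - 4) = 1*(-9) = -9)
(L - 1*2377) - 1*(-1757) = (-9 - 1*2377) - 1*(-1757) = (-9 - 2377) + 1757 = -2386 + 1757 = -629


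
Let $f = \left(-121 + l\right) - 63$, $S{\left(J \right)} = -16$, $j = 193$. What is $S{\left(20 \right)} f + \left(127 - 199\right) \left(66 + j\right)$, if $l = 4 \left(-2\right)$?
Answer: $-15576$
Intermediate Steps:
$l = -8$
$f = -192$ ($f = \left(-121 - 8\right) - 63 = -129 - 63 = -192$)
$S{\left(20 \right)} f + \left(127 - 199\right) \left(66 + j\right) = \left(-16\right) \left(-192\right) + \left(127 - 199\right) \left(66 + 193\right) = 3072 - 18648 = -15576$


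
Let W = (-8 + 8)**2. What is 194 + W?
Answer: 194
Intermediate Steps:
W = 0 (W = 0**2 = 0)
194 + W = 194 + 0 = 194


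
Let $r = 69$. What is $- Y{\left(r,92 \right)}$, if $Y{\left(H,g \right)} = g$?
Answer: $-92$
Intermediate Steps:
$- Y{\left(r,92 \right)} = \left(-1\right) 92 = -92$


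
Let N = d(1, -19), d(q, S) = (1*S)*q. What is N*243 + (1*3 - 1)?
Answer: -4615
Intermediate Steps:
d(q, S) = S*q
N = -19 (N = -19*1 = -19)
N*243 + (1*3 - 1) = -19*243 + (1*3 - 1) = -4617 + (3 - 1) = -4617 + 2 = -4615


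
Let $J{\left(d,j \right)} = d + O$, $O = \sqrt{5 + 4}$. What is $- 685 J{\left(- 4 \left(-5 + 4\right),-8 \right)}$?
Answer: $-4795$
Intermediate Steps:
$O = 3$ ($O = \sqrt{9} = 3$)
$J{\left(d,j \right)} = 3 + d$ ($J{\left(d,j \right)} = d + 3 = 3 + d$)
$- 685 J{\left(- 4 \left(-5 + 4\right),-8 \right)} = - 685 \left(3 - 4 \left(-5 + 4\right)\right) = - 685 \left(3 - -4\right) = - 685 \left(3 + 4\right) = \left(-685\right) 7 = -4795$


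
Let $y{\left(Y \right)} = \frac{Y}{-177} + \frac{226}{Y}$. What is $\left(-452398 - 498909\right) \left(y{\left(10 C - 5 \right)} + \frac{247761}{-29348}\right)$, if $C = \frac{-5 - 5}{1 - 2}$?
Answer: $\frac{3098395691652233}{493486620} \approx 6.2786 \cdot 10^{6}$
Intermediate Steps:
$C = 10$ ($C = - \frac{10}{-1} = \left(-10\right) \left(-1\right) = 10$)
$y{\left(Y \right)} = \frac{226}{Y} - \frac{Y}{177}$ ($y{\left(Y \right)} = Y \left(- \frac{1}{177}\right) + \frac{226}{Y} = - \frac{Y}{177} + \frac{226}{Y} = \frac{226}{Y} - \frac{Y}{177}$)
$\left(-452398 - 498909\right) \left(y{\left(10 C - 5 \right)} + \frac{247761}{-29348}\right) = \left(-452398 - 498909\right) \left(\left(\frac{226}{10 \cdot 10 - 5} - \frac{10 \cdot 10 - 5}{177}\right) + \frac{247761}{-29348}\right) = - 951307 \left(\left(\frac{226}{100 - 5} - \frac{100 - 5}{177}\right) + 247761 \left(- \frac{1}{29348}\right)\right) = - 951307 \left(\left(\frac{226}{95} - \frac{95}{177}\right) - \frac{247761}{29348}\right) = - 951307 \left(\frac{30977}{16815} - \frac{247761}{29348}\right) = \left(-951307\right) \left(- \frac{3256988219}{493486620}\right) = \frac{3098395691652233}{493486620}$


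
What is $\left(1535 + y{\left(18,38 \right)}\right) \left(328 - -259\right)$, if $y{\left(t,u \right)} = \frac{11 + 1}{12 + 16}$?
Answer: $\frac{6309076}{7} \approx 9.013 \cdot 10^{5}$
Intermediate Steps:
$y{\left(t,u \right)} = \frac{3}{7}$ ($y{\left(t,u \right)} = \frac{12}{28} = 12 \cdot \frac{1}{28} = \frac{3}{7}$)
$\left(1535 + y{\left(18,38 \right)}\right) \left(328 - -259\right) = \left(1535 + \frac{3}{7}\right) \left(328 - -259\right) = \frac{10748 \left(328 + 259\right)}{7} = \frac{10748}{7} \cdot 587 = \frac{6309076}{7}$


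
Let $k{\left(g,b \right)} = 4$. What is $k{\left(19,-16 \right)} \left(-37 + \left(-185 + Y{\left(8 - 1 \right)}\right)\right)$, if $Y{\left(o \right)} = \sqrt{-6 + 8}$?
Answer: $-888 + 4 \sqrt{2} \approx -882.34$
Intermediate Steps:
$Y{\left(o \right)} = \sqrt{2}$
$k{\left(19,-16 \right)} \left(-37 + \left(-185 + Y{\left(8 - 1 \right)}\right)\right) = 4 \left(-37 - \left(185 - \sqrt{2}\right)\right) = 4 \left(-222 + \sqrt{2}\right) = -888 + 4 \sqrt{2}$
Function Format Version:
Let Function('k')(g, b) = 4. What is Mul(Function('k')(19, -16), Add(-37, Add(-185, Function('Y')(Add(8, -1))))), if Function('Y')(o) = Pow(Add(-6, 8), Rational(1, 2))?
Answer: Add(-888, Mul(4, Pow(2, Rational(1, 2)))) ≈ -882.34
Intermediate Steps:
Function('Y')(o) = Pow(2, Rational(1, 2))
Mul(Function('k')(19, -16), Add(-37, Add(-185, Function('Y')(Add(8, -1))))) = Mul(4, Add(-37, Add(-185, Pow(2, Rational(1, 2))))) = Mul(4, Add(-222, Pow(2, Rational(1, 2)))) = Add(-888, Mul(4, Pow(2, Rational(1, 2))))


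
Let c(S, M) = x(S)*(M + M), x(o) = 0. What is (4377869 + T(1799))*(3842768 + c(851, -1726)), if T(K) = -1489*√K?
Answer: 16823134901392 - 5721881552*√1799 ≈ 1.6580e+13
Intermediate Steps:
c(S, M) = 0 (c(S, M) = 0*(M + M) = 0*(2*M) = 0)
(4377869 + T(1799))*(3842768 + c(851, -1726)) = (4377869 - 1489*√1799)*(3842768 + 0) = (4377869 - 1489*√1799)*3842768 = 16823134901392 - 5721881552*√1799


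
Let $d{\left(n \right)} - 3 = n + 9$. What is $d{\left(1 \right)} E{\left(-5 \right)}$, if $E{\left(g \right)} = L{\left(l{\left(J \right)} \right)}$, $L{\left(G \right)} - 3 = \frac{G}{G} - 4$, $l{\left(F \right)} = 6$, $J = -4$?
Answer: $0$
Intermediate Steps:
$L{\left(G \right)} = 0$ ($L{\left(G \right)} = 3 - \left(4 - \frac{G}{G}\right) = 3 + \left(1 - 4\right) = 3 - 3 = 0$)
$E{\left(g \right)} = 0$
$d{\left(n \right)} = 12 + n$ ($d{\left(n \right)} = 3 + \left(n + 9\right) = 3 + \left(9 + n\right) = 12 + n$)
$d{\left(1 \right)} E{\left(-5 \right)} = \left(12 + 1\right) 0 = 13 \cdot 0 = 0$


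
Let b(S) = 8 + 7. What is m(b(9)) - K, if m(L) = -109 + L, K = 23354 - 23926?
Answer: 478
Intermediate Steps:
K = -572
b(S) = 15
m(b(9)) - K = (-109 + 15) - 1*(-572) = -94 + 572 = 478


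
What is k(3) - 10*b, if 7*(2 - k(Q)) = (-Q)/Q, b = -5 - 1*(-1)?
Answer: 295/7 ≈ 42.143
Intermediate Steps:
b = -4 (b = -5 + 1 = -4)
k(Q) = 15/7 (k(Q) = 2 - (-Q)/(7*Q) = 2 - ⅐*(-1) = 2 + ⅐ = 15/7)
k(3) - 10*b = 15/7 - 10*(-4) = 15/7 + 40 = 295/7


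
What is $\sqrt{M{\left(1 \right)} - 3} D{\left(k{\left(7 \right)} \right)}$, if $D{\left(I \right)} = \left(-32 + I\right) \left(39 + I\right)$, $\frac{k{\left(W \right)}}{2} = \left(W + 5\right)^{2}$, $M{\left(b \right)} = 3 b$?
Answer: $0$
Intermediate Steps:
$k{\left(W \right)} = 2 \left(5 + W\right)^{2}$ ($k{\left(W \right)} = 2 \left(W + 5\right)^{2} = 2 \left(5 + W\right)^{2}$)
$\sqrt{M{\left(1 \right)} - 3} D{\left(k{\left(7 \right)} \right)} = \sqrt{3 \cdot 1 - 3} \left(-1248 + \left(2 \left(5 + 7\right)^{2}\right)^{2} + 7 \cdot 2 \left(5 + 7\right)^{2}\right) = \sqrt{3 - 3} \left(-1248 + \left(2 \cdot 12^{2}\right)^{2} + 7 \cdot 2 \cdot 12^{2}\right) = \sqrt{0} \left(-1248 + \left(2 \cdot 144\right)^{2} + 7 \cdot 2 \cdot 144\right) = 0 \left(-1248 + 288^{2} + 7 \cdot 288\right) = 0 \left(-1248 + 82944 + 2016\right) = 0 \cdot 83712 = 0$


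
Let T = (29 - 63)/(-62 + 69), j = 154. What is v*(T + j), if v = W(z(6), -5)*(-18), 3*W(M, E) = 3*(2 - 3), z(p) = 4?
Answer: 18792/7 ≈ 2684.6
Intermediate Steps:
W(M, E) = -1 (W(M, E) = (3*(2 - 3))/3 = (3*(-1))/3 = (⅓)*(-3) = -1)
T = -34/7 ≈ -4.8571
v = 18 (v = -1*(-18) = 18)
v*(T + j) = 18*(-34/7 + 154) = 18*(1044/7) = 18792/7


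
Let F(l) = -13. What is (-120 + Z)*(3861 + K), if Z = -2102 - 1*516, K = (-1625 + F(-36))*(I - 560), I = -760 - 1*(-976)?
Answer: -1553357754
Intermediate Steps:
I = 216 (I = -760 + 976 = 216)
K = 563472 (K = (-1625 - 13)*(216 - 560) = -1638*(-344) = 563472)
Z = -2618 (Z = -2102 - 516 = -2618)
(-120 + Z)*(3861 + K) = (-120 - 2618)*(3861 + 563472) = -2738*567333 = -1553357754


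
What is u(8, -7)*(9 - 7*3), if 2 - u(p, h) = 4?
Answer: 24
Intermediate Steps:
u(p, h) = -2 (u(p, h) = 2 - 1*4 = 2 - 4 = -2)
u(8, -7)*(9 - 7*3) = -2*(9 - 7*3) = -2*(9 - 21) = -2*(-12) = 24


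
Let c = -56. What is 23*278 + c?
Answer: 6338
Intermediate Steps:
23*278 + c = 23*278 - 56 = 6394 - 56 = 6338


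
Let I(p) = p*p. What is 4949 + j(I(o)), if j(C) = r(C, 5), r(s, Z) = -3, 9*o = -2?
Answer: 4946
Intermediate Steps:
o = -2/9 (o = (⅑)*(-2) = -2/9 ≈ -0.22222)
I(p) = p²
j(C) = -3
4949 + j(I(o)) = 4949 - 3 = 4946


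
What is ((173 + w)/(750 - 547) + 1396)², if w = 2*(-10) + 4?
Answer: 80397767025/41209 ≈ 1.9510e+6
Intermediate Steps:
w = -16 (w = -20 + 4 = -16)
((173 + w)/(750 - 547) + 1396)² = ((173 - 16)/(750 - 547) + 1396)² = (157/203 + 1396)² = (283545/203)² = 80397767025/41209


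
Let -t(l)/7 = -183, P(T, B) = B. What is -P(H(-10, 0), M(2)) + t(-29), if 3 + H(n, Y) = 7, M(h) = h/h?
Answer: 1280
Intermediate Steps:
M(h) = 1
H(n, Y) = 4 (H(n, Y) = -3 + 7 = 4)
t(l) = 1281 (t(l) = -7*(-183) = 1281)
-P(H(-10, 0), M(2)) + t(-29) = -1*1 + 1281 = -1 + 1281 = 1280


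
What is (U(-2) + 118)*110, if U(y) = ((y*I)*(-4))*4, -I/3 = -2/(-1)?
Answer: -8140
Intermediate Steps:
I = -6 (I = -3*(-2)/(-1) = -(-3)*(-2) = -3*2 = -6)
U(y) = 96*y (U(y) = ((y*(-6))*(-4))*4 = (-6*y*(-4))*4 = (24*y)*4 = 96*y)
(U(-2) + 118)*110 = (96*(-2) + 118)*110 = (-192 + 118)*110 = -74*110 = -8140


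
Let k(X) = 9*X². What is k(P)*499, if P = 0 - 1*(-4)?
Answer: 71856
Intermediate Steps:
P = 4 (P = 0 + 4 = 4)
k(P)*499 = (9*4²)*499 = (9*16)*499 = 144*499 = 71856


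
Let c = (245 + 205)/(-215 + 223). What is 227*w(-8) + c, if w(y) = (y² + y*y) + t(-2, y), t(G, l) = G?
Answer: 114633/4 ≈ 28658.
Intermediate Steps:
c = 225/4 (c = 450/8 = 450*(⅛) = 225/4 ≈ 56.250)
w(y) = -2 + 2*y² (w(y) = (y² + y*y) - 2 = (y² + y²) - 2 = 2*y² - 2 = -2 + 2*y²)
227*w(-8) + c = 227*(-2 + 2*(-8)²) + 225/4 = 227*(-2 + 2*64) + 225/4 = 227*(-2 + 128) + 225/4 = 227*126 + 225/4 = 28602 + 225/4 = 114633/4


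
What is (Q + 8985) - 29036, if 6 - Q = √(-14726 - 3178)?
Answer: -20045 - 4*I*√1119 ≈ -20045.0 - 133.81*I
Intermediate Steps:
Q = 6 - 4*I*√1119 (Q = 6 - √(-14726 - 3178) = 6 - √(-17904) = 6 - 4*I*√1119 ≈ 6.0 - 133.81*I)
(Q + 8985) - 29036 = ((6 - 4*I*√1119) + 8985) - 29036 = (8991 - 4*I*√1119) - 29036 = -20045 - 4*I*√1119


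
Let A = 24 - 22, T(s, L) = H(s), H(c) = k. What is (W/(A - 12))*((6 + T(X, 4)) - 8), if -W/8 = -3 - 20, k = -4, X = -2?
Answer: 552/5 ≈ 110.40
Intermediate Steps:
H(c) = -4
T(s, L) = -4
A = 2
W = 184 (W = -8*(-3 - 20) = -8*(-23) = 184)
(W/(A - 12))*((6 + T(X, 4)) - 8) = (184/(2 - 12))*((6 - 4) - 8) = (184/(-10))*(2 - 8) = -⅒*184*(-6) = -92/5*(-6) = 552/5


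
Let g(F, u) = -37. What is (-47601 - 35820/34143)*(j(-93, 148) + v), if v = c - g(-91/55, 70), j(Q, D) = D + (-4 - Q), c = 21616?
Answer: -11859102780690/11381 ≈ -1.0420e+9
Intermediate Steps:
j(Q, D) = -4 + D - Q
v = 21653 (v = 21616 - 1*(-37) = 21616 + 37 = 21653)
(-47601 - 35820/34143)*(j(-93, 148) + v) = (-47601 - 35820/34143)*((-4 + 148 - 1*(-93)) + 21653) = (-47601 - 35820*1/34143)*((-4 + 148 + 93) + 21653) = (-47601 - 11940/11381)*(237 + 21653) = -541758921/11381*21890 = -11859102780690/11381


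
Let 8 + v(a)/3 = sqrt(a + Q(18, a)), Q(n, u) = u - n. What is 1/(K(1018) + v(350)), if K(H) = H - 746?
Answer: 4/893 - 3*sqrt(682)/55366 ≈ 0.0030642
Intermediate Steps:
K(H) = -746 + H
v(a) = -24 + 3*sqrt(-18 + 2*a) (v(a) = -24 + 3*sqrt(a + (a - 1*18)) = -24 + 3*sqrt(a + (a - 18)) = -24 + 3*sqrt(a + (-18 + a)) = -24 + 3*sqrt(-18 + 2*a))
1/(K(1018) + v(350)) = 1/((-746 + 1018) + (-24 + 3*sqrt(-18 + 2*350))) = 1/(272 + (-24 + 3*sqrt(-18 + 700))) = 1/(272 + (-24 + 3*sqrt(682))) = 1/(248 + 3*sqrt(682))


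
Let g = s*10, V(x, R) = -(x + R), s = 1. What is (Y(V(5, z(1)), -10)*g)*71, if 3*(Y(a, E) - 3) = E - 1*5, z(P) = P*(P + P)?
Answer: -1420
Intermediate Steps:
z(P) = 2*P² (z(P) = P*(2*P) = 2*P²)
V(x, R) = -R - x (V(x, R) = -(R + x) = -R - x)
Y(a, E) = 4/3 + E/3 (Y(a, E) = 3 + (E - 1*5)/3 = 3 + (E - 5)/3 = 3 + (-5 + E)/3 = 3 + (-5/3 + E/3) = 4/3 + E/3)
g = 10 (g = 1*10 = 10)
(Y(V(5, z(1)), -10)*g)*71 = ((4/3 + (⅓)*(-10))*10)*71 = ((4/3 - 10/3)*10)*71 = -2*10*71 = -20*71 = -1420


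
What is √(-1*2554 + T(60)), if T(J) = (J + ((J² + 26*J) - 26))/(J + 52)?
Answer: 3*I*√4458/4 ≈ 50.076*I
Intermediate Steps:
T(J) = (-26 + J² + 27*J)/(52 + J) (T(J) = (J + (-26 + J² + 26*J))/(52 + J) = (-26 + J² + 27*J)/(52 + J))
√(-1*2554 + T(60)) = √(-1*2554 + (-26 + 60² + 27*60)/(52 + 60)) = √(-2554 + (-26 + 3600 + 1620)/112) = √(-2554 + (1/112)*5194) = √(-2554 + 371/8) = √(-20061/8) = 3*I*√4458/4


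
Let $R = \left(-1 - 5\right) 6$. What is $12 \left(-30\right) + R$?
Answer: $-396$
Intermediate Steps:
$R = -36$ ($R = \left(-6\right) 6 = -36$)
$12 \left(-30\right) + R = 12 \left(-30\right) - 36 = -360 - 36 = -396$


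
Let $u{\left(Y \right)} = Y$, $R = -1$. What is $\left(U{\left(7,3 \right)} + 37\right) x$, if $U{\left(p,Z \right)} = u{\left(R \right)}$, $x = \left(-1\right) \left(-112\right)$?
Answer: $4032$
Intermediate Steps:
$x = 112$
$U{\left(p,Z \right)} = -1$
$\left(U{\left(7,3 \right)} + 37\right) x = \left(-1 + 37\right) 112 = 36 \cdot 112 = 4032$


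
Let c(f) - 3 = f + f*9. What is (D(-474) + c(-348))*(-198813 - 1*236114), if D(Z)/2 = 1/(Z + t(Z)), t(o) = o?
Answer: 716802753773/474 ≈ 1.5122e+9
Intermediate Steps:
c(f) = 3 + 10*f (c(f) = 3 + (f + f*9) = 3 + (f + 9*f) = 3 + 10*f)
D(Z) = 1/Z (D(Z) = 2/(Z + Z) = 2/((2*Z)) = 2*(1/(2*Z)) = 1/Z)
(D(-474) + c(-348))*(-198813 - 1*236114) = (1/(-474) + (3 + 10*(-348)))*(-198813 - 1*236114) = (-1/474 + (3 - 3480))*(-198813 - 236114) = (-1/474 - 3477)*(-434927) = -1648099/474*(-434927) = 716802753773/474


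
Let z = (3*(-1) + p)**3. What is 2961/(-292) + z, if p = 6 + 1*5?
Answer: 146543/292 ≈ 501.86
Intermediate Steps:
p = 11 (p = 6 + 5 = 11)
z = 512 (z = (3*(-1) + 11)**3 = (-3 + 11)**3 = 8**3 = 512)
2961/(-292) + z = 2961/(-292) + 512 = 2961*(-1/292) + 512 = -2961/292 + 512 = 146543/292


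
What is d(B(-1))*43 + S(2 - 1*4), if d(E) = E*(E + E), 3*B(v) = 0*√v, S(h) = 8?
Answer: 8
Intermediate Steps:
B(v) = 0 (B(v) = (0*√v)/3 = (⅓)*0 = 0)
d(E) = 2*E² (d(E) = E*(2*E) = 2*E²)
d(B(-1))*43 + S(2 - 1*4) = (2*0²)*43 + 8 = (2*0)*43 + 8 = 0*43 + 8 = 0 + 8 = 8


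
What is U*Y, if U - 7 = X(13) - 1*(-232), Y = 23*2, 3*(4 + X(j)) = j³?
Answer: 133492/3 ≈ 44497.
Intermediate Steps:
X(j) = -4 + j³/3
Y = 46
U = 2902/3 (U = 7 + ((-4 + (⅓)*13³) - 1*(-232)) = 7 + ((-4 + (⅓)*2197) + 232) = 7 + ((-4 + 2197/3) + 232) = 7 + (2185/3 + 232) = 7 + 2881/3 = 2902/3 ≈ 967.33)
U*Y = (2902/3)*46 = 133492/3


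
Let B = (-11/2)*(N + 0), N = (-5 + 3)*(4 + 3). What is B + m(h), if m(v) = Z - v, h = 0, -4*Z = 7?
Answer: 301/4 ≈ 75.250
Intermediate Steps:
Z = -7/4 (Z = -¼*7 = -7/4 ≈ -1.7500)
N = -14 (N = -2*7 = -14)
m(v) = -7/4 - v
B = 77 (B = (-11/2)*(-14 + 0) = -11*½*(-14) = -11/2*(-14) = 77)
B + m(h) = 77 + (-7/4 - 1*0) = 77 + (-7/4 + 0) = 77 - 7/4 = 301/4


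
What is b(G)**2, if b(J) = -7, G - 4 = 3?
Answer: 49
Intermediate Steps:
G = 7 (G = 4 + 3 = 7)
b(G)**2 = (-7)**2 = 49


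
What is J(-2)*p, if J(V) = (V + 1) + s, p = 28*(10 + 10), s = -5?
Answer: -3360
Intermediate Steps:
p = 560 (p = 28*20 = 560)
J(V) = -4 + V (J(V) = (V + 1) - 5 = (1 + V) - 5 = -4 + V)
J(-2)*p = (-4 - 2)*560 = -6*560 = -3360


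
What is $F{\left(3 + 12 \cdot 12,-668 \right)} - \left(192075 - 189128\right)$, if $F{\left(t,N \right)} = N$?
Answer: $-3615$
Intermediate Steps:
$F{\left(3 + 12 \cdot 12,-668 \right)} - \left(192075 - 189128\right) = -668 - \left(192075 - 189128\right) = -668 - 2947 = -3615$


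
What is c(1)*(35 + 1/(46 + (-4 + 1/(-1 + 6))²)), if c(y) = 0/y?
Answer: 0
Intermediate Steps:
c(y) = 0
c(1)*(35 + 1/(46 + (-4 + 1/(-1 + 6))²)) = 0*(35 + 1/(46 + (-4 + 1/(-1 + 6))²)) = 0*(35 + 1/(46 + (-4 + 1/5)²)) = 0*(35 + 1/(46 + (-4 + ⅕)²)) = 0*(35 + 1/(46 + (-19/5)²)) = 0*(35 + 1/(46 + 361/25)) = 0*(35 + 1/(1511/25)) = 0*(35 + 25/1511) = 0*(52910/1511) = 0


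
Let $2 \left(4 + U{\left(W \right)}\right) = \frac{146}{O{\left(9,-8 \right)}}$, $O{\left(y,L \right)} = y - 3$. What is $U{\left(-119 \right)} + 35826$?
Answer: $\frac{215005}{6} \approx 35834.0$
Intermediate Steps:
$O{\left(y,L \right)} = -3 + y$
$U{\left(W \right)} = \frac{49}{6}$ ($U{\left(W \right)} = -4 + \frac{146 \frac{1}{-3 + 9}}{2} = -4 + \frac{146 \cdot \frac{1}{6}}{2} = -4 + \frac{1}{2} \cdot \frac{73}{3} = -4 + \frac{73}{6} = \frac{49}{6}$)
$U{\left(-119 \right)} + 35826 = \frac{49}{6} + 35826 = \frac{215005}{6}$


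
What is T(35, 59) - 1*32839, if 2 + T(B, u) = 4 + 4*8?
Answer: -32805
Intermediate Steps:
T(B, u) = 34 (T(B, u) = -2 + (4 + 4*8) = -2 + (4 + 32) = -2 + 36 = 34)
T(35, 59) - 1*32839 = 34 - 1*32839 = 34 - 32839 = -32805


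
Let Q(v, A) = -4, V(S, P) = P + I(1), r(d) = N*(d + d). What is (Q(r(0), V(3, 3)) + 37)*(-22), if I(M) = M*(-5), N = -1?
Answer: -726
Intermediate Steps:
r(d) = -2*d (r(d) = -(d + d) = -2*d)
I(M) = -5*M
V(S, P) = -5 + P (V(S, P) = P - 5*1 = P - 5 = -5 + P)
(Q(r(0), V(3, 3)) + 37)*(-22) = (-4 + 37)*(-22) = 33*(-22) = -726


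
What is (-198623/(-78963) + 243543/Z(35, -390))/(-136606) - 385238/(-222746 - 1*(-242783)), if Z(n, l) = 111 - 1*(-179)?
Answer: -133942155064061887/6964366236274660 ≈ -19.232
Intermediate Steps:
Z(n, l) = 290 (Z(n, l) = 111 + 179 = 290)
(-198623/(-78963) + 243543/Z(35, -390))/(-136606) - 385238/(-222746 - 1*(-242783)) = (-198623/(-78963) + 243543/290)/(-136606) - 385238/(-222746 - 1*(-242783)) = (-198623*(-1/78963) + 243543*(1/290))*(-1/136606) - 385238/(-222746 + 242783) = (198623/78963 + 243543/290)*(-1/136606) - 385238/20037 = (19288486579/22899270)*(-1/136606) - 385238*1/20037 = -19288486579/3128177677620 - 385238/20037 = -133942155064061887/6964366236274660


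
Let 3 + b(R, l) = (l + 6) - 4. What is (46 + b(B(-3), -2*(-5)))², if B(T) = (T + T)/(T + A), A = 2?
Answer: 3025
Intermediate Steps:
B(T) = 2*T/(2 + T) (B(T) = (T + T)/(T + 2) = (2*T)/(2 + T) = 2*T/(2 + T))
b(R, l) = -1 + l (b(R, l) = -3 + ((l + 6) - 4) = -3 + ((6 + l) - 4) = -3 + (2 + l) = -1 + l)
(46 + b(B(-3), -2*(-5)))² = (46 + (-1 - 2*(-5)))² = (46 + (-1 + 10))² = (46 + 9)² = 55² = 3025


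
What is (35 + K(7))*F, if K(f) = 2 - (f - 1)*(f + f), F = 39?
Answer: -1833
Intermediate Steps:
K(f) = 2 - 2*f*(-1 + f) (K(f) = 2 - (-1 + f)*2*f = 2 - 2*f*(-1 + f))
(35 + K(7))*F = (35 + (2 - 2*7² + 2*7))*39 = (35 + (2 - 2*49 + 14))*39 = (35 + (2 - 98 + 14))*39 = (35 - 82)*39 = -47*39 = -1833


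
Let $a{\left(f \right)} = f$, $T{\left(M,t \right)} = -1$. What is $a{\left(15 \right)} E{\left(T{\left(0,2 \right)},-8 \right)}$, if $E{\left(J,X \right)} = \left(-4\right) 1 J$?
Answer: $60$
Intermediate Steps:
$E{\left(J,X \right)} = - 4 J$
$a{\left(15 \right)} E{\left(T{\left(0,2 \right)},-8 \right)} = 15 \left(\left(-4\right) \left(-1\right)\right) = 15 \cdot 4 = 60$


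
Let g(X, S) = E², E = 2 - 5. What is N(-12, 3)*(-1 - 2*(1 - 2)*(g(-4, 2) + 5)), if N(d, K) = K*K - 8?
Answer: 27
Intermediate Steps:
N(d, K) = -8 + K² (N(d, K) = K² - 8 = -8 + K²)
E = -3
g(X, S) = 9 (g(X, S) = (-3)² = 9)
N(-12, 3)*(-1 - 2*(1 - 2)*(g(-4, 2) + 5)) = (-8 + 3²)*(-1 - 2*(1 - 2)*(9 + 5)) = (-8 + 9)*(-1 - (-2)*14) = 1*(-1 - 2*(-14)) = 1*(-1 + 28) = 1*27 = 27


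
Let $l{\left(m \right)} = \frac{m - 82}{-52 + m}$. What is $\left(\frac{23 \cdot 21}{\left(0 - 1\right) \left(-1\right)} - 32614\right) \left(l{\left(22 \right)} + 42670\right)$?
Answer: $-1371094032$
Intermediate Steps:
$l{\left(m \right)} = \frac{-82 + m}{-52 + m}$
$\left(\frac{23 \cdot 21}{\left(0 - 1\right) \left(-1\right)} - 32614\right) \left(l{\left(22 \right)} + 42670\right) = \left(\frac{23 \cdot 21}{\left(0 - 1\right) \left(-1\right)} - 32614\right) \left(\frac{-82 + 22}{-52 + 22} + 42670\right) = \left(\frac{483}{\left(-1\right) \left(-1\right)} - 32614\right) \left(\frac{1}{-30} \left(-60\right) + 42670\right) = \left(\frac{483}{1} - 32614\right) \left(\left(- \frac{1}{30}\right) \left(-60\right) + 42670\right) = \left(483 \cdot 1 - 32614\right) \left(2 + 42670\right) = \left(483 - 32614\right) 42672 = \left(-32131\right) 42672 = -1371094032$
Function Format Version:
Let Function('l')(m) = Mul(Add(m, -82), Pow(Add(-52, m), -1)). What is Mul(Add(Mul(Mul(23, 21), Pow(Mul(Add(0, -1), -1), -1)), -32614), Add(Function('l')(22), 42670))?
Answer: -1371094032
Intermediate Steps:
Function('l')(m) = Mul(Pow(Add(-52, m), -1), Add(-82, m)) (Function('l')(m) = Mul(Add(-82, m), Pow(Add(-52, m), -1)) = Mul(Pow(Add(-52, m), -1), Add(-82, m)))
Mul(Add(Mul(Mul(23, 21), Pow(Mul(Add(0, -1), -1), -1)), -32614), Add(Function('l')(22), 42670)) = Mul(Add(Mul(Mul(23, 21), Pow(Mul(Add(0, -1), -1), -1)), -32614), Add(Mul(Pow(Add(-52, 22), -1), Add(-82, 22)), 42670)) = Mul(Add(Mul(483, Pow(Mul(-1, -1), -1)), -32614), Add(Mul(Pow(-30, -1), -60), 42670)) = Mul(Add(Mul(483, Pow(1, -1)), -32614), Add(Mul(Rational(-1, 30), -60), 42670)) = Mul(Add(Mul(483, 1), -32614), Add(2, 42670)) = Mul(Add(483, -32614), 42672) = Mul(-32131, 42672) = -1371094032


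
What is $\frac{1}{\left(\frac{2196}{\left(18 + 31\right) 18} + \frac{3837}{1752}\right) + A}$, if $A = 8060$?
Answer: $\frac{28616}{230778879} \approx 0.000124$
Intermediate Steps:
$\frac{1}{\left(\frac{2196}{\left(18 + 31\right) 18} + \frac{3837}{1752}\right) + A} = \frac{1}{\left(\frac{2196}{\left(18 + 31\right) 18} + \frac{3837}{1752}\right) + 8060} = \frac{1}{\left(\frac{2196}{49 \cdot 18} + 3837 \cdot \frac{1}{1752}\right) + 8060} = \frac{1}{\left(\frac{2196}{882} + \frac{1279}{584}\right) + 8060} = \frac{1}{\left(2196 \cdot \frac{1}{882} + \frac{1279}{584}\right) + 8060} = \frac{1}{\left(\frac{122}{49} + \frac{1279}{584}\right) + 8060} = \frac{1}{\frac{133919}{28616} + 8060} = \frac{1}{\frac{230778879}{28616}} = \frac{28616}{230778879}$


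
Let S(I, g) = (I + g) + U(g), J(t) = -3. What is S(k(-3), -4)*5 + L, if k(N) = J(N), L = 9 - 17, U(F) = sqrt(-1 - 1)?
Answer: -43 + 5*I*sqrt(2) ≈ -43.0 + 7.0711*I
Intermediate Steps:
U(F) = I*sqrt(2) (U(F) = sqrt(-2) = I*sqrt(2))
L = -8
k(N) = -3
S(I, g) = I + g + I*sqrt(2) (S(I, g) = (I + g) + I*sqrt(2) = I + g + I*sqrt(2))
S(k(-3), -4)*5 + L = (-3 - 4 + I*sqrt(2))*5 - 8 = (-7 + I*sqrt(2))*5 - 8 = (-35 + 5*I*sqrt(2)) - 8 = -43 + 5*I*sqrt(2)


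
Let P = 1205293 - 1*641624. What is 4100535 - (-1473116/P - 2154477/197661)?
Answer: 152288054491239868/37138459403 ≈ 4.1005e+6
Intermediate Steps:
P = 563669 (P = 1205293 - 641624 = 563669)
4100535 - (-1473116/P - 2154477/197661) = 4100535 - (-1473116/563669 - 2154477/197661) = 4100535 - (-1473116*1/563669 - 2154477*1/197661) = 4100535 - (-1473116/563669 - 718159/65887) = 4100535 - 1*(-501863159263/37138459403) = 4100535 + 501863159263/37138459403 = 152288054491239868/37138459403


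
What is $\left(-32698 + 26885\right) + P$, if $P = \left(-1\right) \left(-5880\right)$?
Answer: $67$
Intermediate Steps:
$P = 5880$
$\left(-32698 + 26885\right) + P = \left(-32698 + 26885\right) + 5880 = -5813 + 5880 = 67$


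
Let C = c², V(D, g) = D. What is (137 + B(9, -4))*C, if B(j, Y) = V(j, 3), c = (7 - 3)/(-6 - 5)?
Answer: 2336/121 ≈ 19.306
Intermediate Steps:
c = -4/11 (c = 4/(-11) = 4*(-1/11) = -4/11 ≈ -0.36364)
B(j, Y) = j
C = 16/121 (C = (-4/11)² = 16/121 ≈ 0.13223)
(137 + B(9, -4))*C = (137 + 9)*(16/121) = 146*(16/121) = 2336/121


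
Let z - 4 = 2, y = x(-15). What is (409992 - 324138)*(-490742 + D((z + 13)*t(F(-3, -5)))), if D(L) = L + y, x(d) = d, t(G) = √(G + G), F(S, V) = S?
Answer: -42133451478 + 1631226*I*√6 ≈ -4.2133e+10 + 3.9957e+6*I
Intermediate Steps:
t(G) = √2*√G (t(G) = √(2*G) = √2*√G)
y = -15
z = 6 (z = 4 + 2 = 6)
D(L) = -15 + L (D(L) = L - 15 = -15 + L)
(409992 - 324138)*(-490742 + D((z + 13)*t(F(-3, -5)))) = (409992 - 324138)*(-490742 + (-15 + (6 + 13)*(√2*√(-3)))) = 85854*(-490742 + (-15 + 19*(√2*(I*√3)))) = 85854*(-490742 + (-15 + 19*(I*√6))) = 85854*(-490742 + (-15 + 19*I*√6)) = 85854*(-490757 + 19*I*√6) = -42133451478 + 1631226*I*√6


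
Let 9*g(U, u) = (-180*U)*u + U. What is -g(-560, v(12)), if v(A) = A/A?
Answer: -100240/9 ≈ -11138.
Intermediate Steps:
v(A) = 1
g(U, u) = U/9 - 20*U*u (g(U, u) = ((-180*U)*u + U)/9 = (-180*U*u + U)/9 = (U - 180*U*u)/9 = U/9 - 20*U*u)
-g(-560, v(12)) = -(-560)*(1 - 180*1)/9 = -(-560)*(1 - 180)/9 = -(-560)*(-179)/9 = -1*100240/9 = -100240/9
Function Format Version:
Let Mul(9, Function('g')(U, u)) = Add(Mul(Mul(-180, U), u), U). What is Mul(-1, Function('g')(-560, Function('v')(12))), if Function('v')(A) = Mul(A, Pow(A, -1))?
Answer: Rational(-100240, 9) ≈ -11138.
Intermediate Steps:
Function('v')(A) = 1
Function('g')(U, u) = Add(Mul(Rational(1, 9), U), Mul(-20, U, u)) (Function('g')(U, u) = Mul(Rational(1, 9), Add(Mul(Mul(-180, U), u), U)) = Mul(Rational(1, 9), Add(Mul(-180, U, u), U)) = Mul(Rational(1, 9), Add(U, Mul(-180, U, u))) = Add(Mul(Rational(1, 9), U), Mul(-20, U, u)))
Mul(-1, Function('g')(-560, Function('v')(12))) = Mul(-1, Mul(Rational(1, 9), -560, Add(1, Mul(-180, 1)))) = Mul(-1, Mul(Rational(1, 9), -560, Add(1, -180))) = Mul(-1, Mul(Rational(1, 9), -560, -179)) = Mul(-1, Rational(100240, 9)) = Rational(-100240, 9)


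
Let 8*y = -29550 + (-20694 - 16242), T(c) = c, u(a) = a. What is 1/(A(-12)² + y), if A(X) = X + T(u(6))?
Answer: -4/33099 ≈ -0.00012085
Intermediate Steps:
A(X) = 6 + X (A(X) = X + 6 = 6 + X)
y = -33243/4 (y = (-29550 + (-20694 - 16242))/8 = (-29550 - 36936)/8 = (⅛)*(-66486) = -33243/4 ≈ -8310.8)
1/(A(-12)² + y) = 1/((6 - 12)² - 33243/4) = 1/((-6)² - 33243/4) = 1/(36 - 33243/4) = 1/(-33099/4) = -4/33099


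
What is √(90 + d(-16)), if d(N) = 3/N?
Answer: √1437/4 ≈ 9.4769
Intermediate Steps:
√(90 + d(-16)) = √(90 + 3/(-16)) = √(90 + 3*(-1/16)) = √(90 - 3/16) = √(1437/16) = √1437/4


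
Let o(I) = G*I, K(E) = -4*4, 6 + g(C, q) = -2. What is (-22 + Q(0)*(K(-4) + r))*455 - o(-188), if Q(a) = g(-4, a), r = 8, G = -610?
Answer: -95570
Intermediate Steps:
g(C, q) = -8 (g(C, q) = -6 - 2 = -8)
Q(a) = -8
K(E) = -16
o(I) = -610*I
(-22 + Q(0)*(K(-4) + r))*455 - o(-188) = (-22 - 8*(-16 + 8))*455 - (-610)*(-188) = (-22 - 8*(-8))*455 - 1*114680 = (-22 + 64)*455 - 114680 = 42*455 - 114680 = 19110 - 114680 = -95570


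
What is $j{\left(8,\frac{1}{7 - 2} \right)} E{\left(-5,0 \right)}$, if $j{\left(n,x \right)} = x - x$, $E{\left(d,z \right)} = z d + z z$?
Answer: $0$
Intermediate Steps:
$E{\left(d,z \right)} = z^{2} + d z$ ($E{\left(d,z \right)} = d z + z^{2} = z^{2} + d z$)
$j{\left(n,x \right)} = 0$
$j{\left(8,\frac{1}{7 - 2} \right)} E{\left(-5,0 \right)} = 0 \cdot 0 \left(-5 + 0\right) = 0 \cdot 0 \left(-5\right) = 0 \cdot 0 = 0$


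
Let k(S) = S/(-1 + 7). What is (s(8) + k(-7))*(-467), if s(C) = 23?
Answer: -61177/6 ≈ -10196.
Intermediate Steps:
k(S) = S/6
(s(8) + k(-7))*(-467) = (23 + (1/6)*(-7))*(-467) = (23 - 7/6)*(-467) = (131/6)*(-467) = -61177/6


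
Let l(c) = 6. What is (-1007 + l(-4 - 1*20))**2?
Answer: 1002001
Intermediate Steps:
(-1007 + l(-4 - 1*20))**2 = (-1007 + 6)**2 = (-1001)**2 = 1002001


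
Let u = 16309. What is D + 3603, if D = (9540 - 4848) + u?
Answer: 24604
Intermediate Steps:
D = 21001 (D = (9540 - 4848) + 16309 = 4692 + 16309 = 21001)
D + 3603 = 21001 + 3603 = 24604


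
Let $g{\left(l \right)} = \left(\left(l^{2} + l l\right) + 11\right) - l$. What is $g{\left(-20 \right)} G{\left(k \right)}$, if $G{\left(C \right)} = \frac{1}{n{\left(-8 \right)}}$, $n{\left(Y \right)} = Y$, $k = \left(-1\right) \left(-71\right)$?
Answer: $- \frac{831}{8} \approx -103.88$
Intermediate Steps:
$k = 71$
$g{\left(l \right)} = 11 - l + 2 l^{2}$ ($g{\left(l \right)} = \left(\left(l^{2} + l^{2}\right) + 11\right) - l = \left(2 l^{2} + 11\right) - l = \left(11 + 2 l^{2}\right) - l = 11 - l + 2 l^{2}$)
$G{\left(C \right)} = - \frac{1}{8}$ ($G{\left(C \right)} = \frac{1}{-8} = - \frac{1}{8}$)
$g{\left(-20 \right)} G{\left(k \right)} = \left(11 - -20 + 2 \left(-20\right)^{2}\right) \left(- \frac{1}{8}\right) = \left(11 + 20 + 2 \cdot 400\right) \left(- \frac{1}{8}\right) = \left(11 + 20 + 800\right) \left(- \frac{1}{8}\right) = 831 \left(- \frac{1}{8}\right) = - \frac{831}{8}$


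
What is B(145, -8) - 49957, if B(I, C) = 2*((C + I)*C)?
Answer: -52149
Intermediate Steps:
B(I, C) = 2*C*(C + I) (B(I, C) = 2*(C*(C + I)) = 2*C*(C + I))
B(145, -8) - 49957 = 2*(-8)*(-8 + 145) - 49957 = 2*(-8)*137 - 49957 = -2192 - 49957 = -52149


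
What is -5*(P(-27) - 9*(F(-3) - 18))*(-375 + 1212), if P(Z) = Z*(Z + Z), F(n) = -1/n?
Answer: -6767145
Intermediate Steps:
P(Z) = 2*Z**2 (P(Z) = Z*(2*Z) = 2*Z**2)
-5*(P(-27) - 9*(F(-3) - 18))*(-375 + 1212) = -5*(2*(-27)**2 - 9*(-1/(-3) - 18))*(-375 + 1212) = -5*(2*729 - 9*(-1*(-1/3) - 18))*837 = -5*(1458 - 9*(1/3 - 18))*837 = -5*(1458 - 9*(-53/3))*837 = -5*(1458 + 159)*837 = -8085*837 = -5*1353429 = -6767145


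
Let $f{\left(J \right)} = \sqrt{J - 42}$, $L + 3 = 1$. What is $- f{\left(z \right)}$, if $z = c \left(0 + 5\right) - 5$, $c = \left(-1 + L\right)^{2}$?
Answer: $- i \sqrt{2} \approx - 1.4142 i$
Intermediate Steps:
$L = -2$ ($L = -3 + 1 = -2$)
$c = 9$ ($c = \left(-1 - 2\right)^{2} = \left(-3\right)^{2} = 9$)
$z = 40$ ($z = 9 \left(0 + 5\right) - 5 = 9 \cdot 5 - 5 = 45 - 5 = 40$)
$f{\left(J \right)} = \sqrt{-42 + J}$
$- f{\left(z \right)} = - \sqrt{-42 + 40} = - \sqrt{-2} = - i \sqrt{2}$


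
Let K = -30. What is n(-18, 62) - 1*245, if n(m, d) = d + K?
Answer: -213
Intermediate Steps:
n(m, d) = -30 + d (n(m, d) = d - 30 = -30 + d)
n(-18, 62) - 1*245 = (-30 + 62) - 1*245 = 32 - 245 = -213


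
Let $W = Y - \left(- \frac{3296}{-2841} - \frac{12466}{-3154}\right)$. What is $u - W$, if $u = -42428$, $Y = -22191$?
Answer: $- \frac{90644055164}{4480257} \approx -20232.0$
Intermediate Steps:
$W = - \frac{99444288832}{4480257}$ ($W = -22191 - \left(- \frac{3296}{-2841} - \frac{12466}{-3154}\right) = -22191 - \left(\left(-3296\right) \left(- \frac{1}{2841}\right) - - \frac{6233}{1577}\right) = -22191 - \left(\frac{3296}{2841} + \frac{6233}{1577}\right) = -22191 - \frac{22905745}{4480257} = - \frac{99444288832}{4480257} \approx -22196.0$)
$u - W = -42428 - - \frac{99444288832}{4480257} = -42428 + \frac{99444288832}{4480257} = - \frac{90644055164}{4480257}$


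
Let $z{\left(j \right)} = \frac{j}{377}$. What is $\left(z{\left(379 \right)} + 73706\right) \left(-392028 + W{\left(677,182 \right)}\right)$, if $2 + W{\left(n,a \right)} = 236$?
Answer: $- \frac{837460910658}{29} \approx -2.8878 \cdot 10^{10}$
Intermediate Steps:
$W{\left(n,a \right)} = 234$ ($W{\left(n,a \right)} = -2 + 236 = 234$)
$z{\left(j \right)} = \frac{j}{377}$ ($z{\left(j \right)} = j \frac{1}{377} = \frac{j}{377}$)
$\left(z{\left(379 \right)} + 73706\right) \left(-392028 + W{\left(677,182 \right)}\right) = \left(\frac{1}{377} \cdot 379 + 73706\right) \left(-392028 + 234\right) = \left(\frac{379}{377} + 73706\right) \left(-391794\right) = \frac{27787541}{377} \left(-391794\right) = - \frac{837460910658}{29}$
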